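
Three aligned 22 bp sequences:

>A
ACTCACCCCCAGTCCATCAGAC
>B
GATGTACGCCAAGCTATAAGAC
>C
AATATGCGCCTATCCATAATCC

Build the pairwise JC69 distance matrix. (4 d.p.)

A–B: 10/22 sites differ → p ≈ 0.454545, d = −0.75 ln(1 − 0.60606) = 0.698667 ≈ 0.6987.
A–C: 10/22 sites differ → p ≈ 0.454545, d = −0.75 ln(1 − 0.60606) = 0.698667 ≈ 0.6987.
B–C: 8/22 sites differ → p ≈ 0.363636, d = −0.75 ln(1 − 0.484848) = 0.497470 ≈ 0.4975.

d(A,B) = 0.6987, d(A,C) = 0.6987, d(B,C) = 0.4975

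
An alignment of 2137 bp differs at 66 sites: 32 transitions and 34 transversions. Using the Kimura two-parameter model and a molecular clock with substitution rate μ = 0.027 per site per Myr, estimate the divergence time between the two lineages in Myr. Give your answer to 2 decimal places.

P = 32/2137 ≈ 0.014974 and Q = 34/2137 ≈ 0.01591.
Under the Kimura two-parameter model, d = −½ ln(1 − 2P − Q) − ¼ ln(1 − 2Q).
1 − 2P − Q = 0.954142, giving −½ ln(0.954142) = 0.023471.
1 − 2Q = 0.96818, giving −¼ ln(0.96818) = 0.008084.
d = 0.023471 + 0.008084 = 0.031555.
Under a molecular clock d = 2μt, so t = d/(2μ) = 0.031555 / (2 × 0.027) = 0.58 Myr.

0.58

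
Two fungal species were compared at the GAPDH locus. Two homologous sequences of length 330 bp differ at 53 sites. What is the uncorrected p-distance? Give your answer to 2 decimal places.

p = 53/330 = 0.160606… ≈ 0.16 (to 2 d.p.).

0.16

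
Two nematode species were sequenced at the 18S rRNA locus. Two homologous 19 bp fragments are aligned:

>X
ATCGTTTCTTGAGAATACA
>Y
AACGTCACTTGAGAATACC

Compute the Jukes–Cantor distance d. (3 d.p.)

0.247

The sequences differ at 4 of 19 sites (2, 6, 7, 19), so p = 4/19 ≈ 0.210526.
d = −(3/4) ln(1 − 4p/3) = −0.75 ln(1 − 0.280701) = −0.75 ln(0.719299)
  = −0.75 × (-0.329478) = 0.247109 substitutions/site.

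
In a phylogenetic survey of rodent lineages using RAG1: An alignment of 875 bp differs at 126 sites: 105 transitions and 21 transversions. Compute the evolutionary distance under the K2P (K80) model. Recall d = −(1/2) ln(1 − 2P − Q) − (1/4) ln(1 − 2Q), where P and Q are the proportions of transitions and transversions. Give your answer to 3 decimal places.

P = 105/875 = 0.12 and Q = 21/875 = 0.024.
Under the Kimura two-parameter model, d = −½ ln(1 − 2P − Q) − ¼ ln(1 − 2Q).
1 − 2P − Q = 0.736, giving −½ ln(0.736) = 0.153263.
1 − 2Q = 0.952, giving −¼ ln(0.952) = 0.012298.
d = 0.153263 + 0.012298 = 0.165561.

0.166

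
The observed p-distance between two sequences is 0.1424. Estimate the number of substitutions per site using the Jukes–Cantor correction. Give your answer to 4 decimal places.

d = −(3/4) ln(1 − 4p/3) = −0.75 ln(1 − 0.189867) = −0.75 ln(0.810133)
  = −0.75 × (-0.210557) = 0.157918 substitutions/site.

0.1579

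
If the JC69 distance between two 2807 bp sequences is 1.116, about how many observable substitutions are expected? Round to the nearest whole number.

1630

Invert JC69: p = (3/4)(1 − e^(−4d/3)) = 0.75 × (1 − e^(-1.488)) = 0.75 × (1 − 0.225824) = 0.580632.
Expected differing sites = pL ≈ 0.580632 × 2807 = 1629.834024 ≈ 1630.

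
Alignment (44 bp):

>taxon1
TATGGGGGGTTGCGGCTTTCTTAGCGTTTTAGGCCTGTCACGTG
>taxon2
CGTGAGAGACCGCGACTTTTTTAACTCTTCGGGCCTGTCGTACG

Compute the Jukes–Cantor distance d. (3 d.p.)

The sequences differ at 18 of 44 sites, so p = 18/44 ≈ 0.409091.
d = −(3/4) ln(1 − 4p/3) = −0.75 ln(1 − 0.545455) = −0.75 ln(0.454545)
  = −0.75 × (-0.788458) = 0.591344 substitutions/site.

0.591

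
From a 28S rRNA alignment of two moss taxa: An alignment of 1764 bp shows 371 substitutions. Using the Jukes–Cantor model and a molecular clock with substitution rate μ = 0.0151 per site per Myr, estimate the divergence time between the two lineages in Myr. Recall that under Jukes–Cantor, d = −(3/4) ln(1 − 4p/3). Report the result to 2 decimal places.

p = 371/1764 ≈ 0.210317.
d = −(3/4) ln(1 − 4p/3) = −0.75 ln(1 − 0.280423) = −0.75 ln(0.719577)
  = −0.75 × (-0.329092) = 0.246819 substitutions/site.
Under a molecular clock d = 2μt, so t = d/(2μ) = 0.246819 / (2 × 0.0151) = 8.17 Myr.

8.17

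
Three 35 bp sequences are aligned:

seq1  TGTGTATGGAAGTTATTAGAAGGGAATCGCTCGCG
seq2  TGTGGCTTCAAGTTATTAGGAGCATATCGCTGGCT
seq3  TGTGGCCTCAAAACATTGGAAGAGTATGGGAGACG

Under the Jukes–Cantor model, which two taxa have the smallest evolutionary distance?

seq1 and seq2

seq1–seq2: 10/35 differ, p = 0.286, d = 0.360.
seq1–seq3: 16/35 differ, p = 0.457, d = 0.705.
seq2–seq3: 13/35 differ, p = 0.371, d = 0.513.
The smallest distance is between seq1 and seq2.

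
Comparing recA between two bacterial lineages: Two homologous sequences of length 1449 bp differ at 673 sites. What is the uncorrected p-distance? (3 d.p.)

p = 673/1449 = 0.464458… ≈ 0.464 (to 3 d.p.).

0.464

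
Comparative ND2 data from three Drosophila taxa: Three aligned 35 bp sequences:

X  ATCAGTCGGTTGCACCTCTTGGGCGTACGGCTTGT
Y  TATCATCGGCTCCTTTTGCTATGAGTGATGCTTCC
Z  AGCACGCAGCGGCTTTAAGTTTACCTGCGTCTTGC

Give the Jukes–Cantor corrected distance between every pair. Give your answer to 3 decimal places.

d(X,Y) = 1.076, d(X,Z) = 0.965, d(Y,Z) = 1.076

X–Y: 20/35 sites differ → p ≈ 0.571429, d = −0.75 ln(1 − 0.761905) = 1.076314 ≈ 1.076.
X–Z: 19/35 sites differ → p ≈ 0.542857, d = −0.75 ln(1 − 0.723809) = 0.964997 ≈ 0.965.
Y–Z: 20/35 sites differ → p ≈ 0.571429, d = −0.75 ln(1 − 0.761905) = 1.076314 ≈ 1.076.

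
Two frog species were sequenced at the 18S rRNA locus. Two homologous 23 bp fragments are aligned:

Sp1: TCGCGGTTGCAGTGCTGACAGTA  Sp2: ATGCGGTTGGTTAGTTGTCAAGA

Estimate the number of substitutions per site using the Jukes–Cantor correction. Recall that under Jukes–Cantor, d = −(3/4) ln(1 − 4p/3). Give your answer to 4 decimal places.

The sequences differ at 10 of 23 sites (1, 2, 10, 11, 12, 13, 15, 18, 21, 22), so p = 10/23 ≈ 0.434783.
d = −(3/4) ln(1 − 4p/3) = −0.75 ln(1 − 0.579711) = −0.75 ln(0.420289)
  = −0.75 × (-0.866813) = 0.650110 substitutions/site.

0.6501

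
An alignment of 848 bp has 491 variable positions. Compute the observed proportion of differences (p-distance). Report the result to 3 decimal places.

0.579

p = 491/848 = 0.579009… ≈ 0.579 (to 3 d.p.).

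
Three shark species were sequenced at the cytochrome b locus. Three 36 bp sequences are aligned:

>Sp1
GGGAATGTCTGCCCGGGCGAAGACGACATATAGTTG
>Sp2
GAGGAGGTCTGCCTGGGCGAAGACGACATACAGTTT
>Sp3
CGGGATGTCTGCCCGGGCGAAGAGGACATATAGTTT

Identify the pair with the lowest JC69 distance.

Sp1 and Sp3

Sp1–Sp2: 6/36 differ, p = 0.167, d = 0.188.
Sp1–Sp3: 4/36 differ, p = 0.111, d = 0.120.
Sp2–Sp3: 6/36 differ, p = 0.167, d = 0.188.
The smallest distance is between Sp1 and Sp3.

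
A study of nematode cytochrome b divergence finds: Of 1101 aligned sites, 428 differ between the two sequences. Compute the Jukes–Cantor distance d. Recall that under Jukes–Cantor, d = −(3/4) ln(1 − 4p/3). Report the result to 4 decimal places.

p = 428/1101 ≈ 0.388738.
d = −(3/4) ln(1 − 4p/3) = −0.75 ln(1 − 0.518317) = −0.75 ln(0.481683)
  = −0.75 × (-0.730469) = 0.547852 substitutions/site.

0.5479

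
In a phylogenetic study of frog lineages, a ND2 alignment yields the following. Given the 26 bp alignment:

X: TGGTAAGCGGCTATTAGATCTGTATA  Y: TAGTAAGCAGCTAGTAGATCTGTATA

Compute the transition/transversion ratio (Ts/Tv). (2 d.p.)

Transitions are A↔G and C↔T; transversions are all other mismatches.
Transitions: 2. Transversions: 1.
R = 2/1 = 2.00.

2.00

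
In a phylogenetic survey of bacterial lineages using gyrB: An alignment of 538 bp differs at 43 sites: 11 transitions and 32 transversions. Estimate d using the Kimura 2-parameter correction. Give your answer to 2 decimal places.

0.08

P = 11/538 ≈ 0.020446 and Q = 32/538 ≈ 0.05948.
Under the Kimura two-parameter model, d = −½ ln(1 − 2P − Q) − ¼ ln(1 − 2Q).
1 − 2P − Q = 0.899628, giving −½ ln(0.899628) = 0.052887.
1 − 2Q = 0.88104, giving −¼ ln(0.88104) = 0.031663.
d = 0.052887 + 0.031663 = 0.084550.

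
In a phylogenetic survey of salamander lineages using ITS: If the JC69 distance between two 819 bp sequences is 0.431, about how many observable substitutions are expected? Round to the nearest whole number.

268

Invert JC69: p = (3/4)(1 − e^(−4d/3)) = 0.75 × (1 − e^(-0.574667)) = 0.75 × (1 − 0.562892) = 0.327831.
Expected differing sites = pL ≈ 0.327831 × 819 = 268.493589 ≈ 268.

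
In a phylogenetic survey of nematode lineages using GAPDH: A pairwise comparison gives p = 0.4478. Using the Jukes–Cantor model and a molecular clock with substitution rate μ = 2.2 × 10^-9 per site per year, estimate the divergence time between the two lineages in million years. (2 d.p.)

d = −(3/4) ln(1 − 4p/3) = −0.75 ln(1 − 0.597067) = −0.75 ln(0.402933)
  = −0.75 × (-0.908985) = 0.681739 substitutions/site.
Under a molecular clock d = 2μt, so t = d/(2μ) = 0.681739 / (2 × 2.2 × 10^-9) = 154.94 million years.

154.94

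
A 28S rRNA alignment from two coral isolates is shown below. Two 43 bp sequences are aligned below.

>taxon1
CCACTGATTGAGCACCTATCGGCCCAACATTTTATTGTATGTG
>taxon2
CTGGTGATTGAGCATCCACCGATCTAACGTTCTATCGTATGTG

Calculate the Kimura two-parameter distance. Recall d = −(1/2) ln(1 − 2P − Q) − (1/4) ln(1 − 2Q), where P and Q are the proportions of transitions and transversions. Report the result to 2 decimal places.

Of 43 sites, 11 differences are transitions and 1 are transversions, so P = 11/43 ≈ 0.255814 and Q = 1/43 ≈ 0.023256.
Under the Kimura two-parameter model, d = −½ ln(1 − 2P − Q) − ¼ ln(1 − 2Q).
1 − 2P − Q = 0.465116, giving −½ ln(0.465116) = 0.382734.
1 − 2Q = 0.953488, giving −¼ ln(0.953488) = 0.011907.
d = 0.382734 + 0.011907 = 0.394641.

0.39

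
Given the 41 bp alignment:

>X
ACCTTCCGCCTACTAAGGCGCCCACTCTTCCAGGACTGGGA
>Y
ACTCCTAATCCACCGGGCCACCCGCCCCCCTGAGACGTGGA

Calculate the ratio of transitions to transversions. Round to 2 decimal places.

Transitions are A↔G and C↔T; transversions are all other mismatches.
Transitions: 18. Transversions: 4.
R = 18/4 = 4.50.

4.50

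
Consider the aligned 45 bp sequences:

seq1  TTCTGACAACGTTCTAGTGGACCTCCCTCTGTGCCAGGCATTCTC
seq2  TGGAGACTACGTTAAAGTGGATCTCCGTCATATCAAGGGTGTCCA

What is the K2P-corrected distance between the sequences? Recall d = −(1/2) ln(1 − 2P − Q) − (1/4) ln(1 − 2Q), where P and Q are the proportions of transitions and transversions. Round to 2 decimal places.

0.60

Of 45 sites, 2 differences are transitions and 16 are transversions, so P = 2/45 ≈ 0.044444 and Q = 16/45 ≈ 0.355556.
Under the Kimura two-parameter model, d = −½ ln(1 − 2P − Q) − ¼ ln(1 − 2Q).
1 − 2P − Q = 0.555556, giving −½ ln(0.555556) = 0.293893.
1 − 2Q = 0.288888, giving −¼ ln(0.288888) = 0.310429.
d = 0.293893 + 0.310429 = 0.604322.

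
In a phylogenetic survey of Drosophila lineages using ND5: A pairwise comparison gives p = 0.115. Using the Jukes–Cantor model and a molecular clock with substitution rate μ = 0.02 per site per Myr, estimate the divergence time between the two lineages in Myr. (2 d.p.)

3.12

d = −(3/4) ln(1 − 4p/3) = −0.75 ln(1 − 0.153333) = −0.75 ln(0.846667)
  = −0.75 × (-0.166448) = 0.124836 substitutions/site.
Under a molecular clock d = 2μt, so t = d/(2μ) = 0.124836 / (2 × 0.02) = 3.12 Myr.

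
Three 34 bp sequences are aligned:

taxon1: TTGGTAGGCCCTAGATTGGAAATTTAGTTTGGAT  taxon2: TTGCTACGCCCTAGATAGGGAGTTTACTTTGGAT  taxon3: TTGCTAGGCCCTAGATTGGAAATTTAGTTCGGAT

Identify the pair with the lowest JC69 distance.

taxon1–taxon2: 6/34 differ, p = 0.176, d = 0.201.
taxon1–taxon3: 2/34 differ, p = 0.059, d = 0.061.
taxon2–taxon3: 6/34 differ, p = 0.176, d = 0.201.
The smallest distance is between taxon1 and taxon3.

taxon1 and taxon3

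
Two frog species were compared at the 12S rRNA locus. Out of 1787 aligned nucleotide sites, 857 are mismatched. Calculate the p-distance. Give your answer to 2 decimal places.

p = 857/1787 = 0.479574… ≈ 0.48 (to 2 d.p.).

0.48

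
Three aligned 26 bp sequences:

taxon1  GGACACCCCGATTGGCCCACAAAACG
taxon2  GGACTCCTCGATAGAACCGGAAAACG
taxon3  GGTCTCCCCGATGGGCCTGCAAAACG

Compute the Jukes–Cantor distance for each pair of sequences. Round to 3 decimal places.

taxon1–taxon2: 7/26 sites differ → p ≈ 0.269231, d = −0.75 ln(1 − 0.358975) = 0.333515 ≈ 0.334.
taxon1–taxon3: 5/26 sites differ → p ≈ 0.192308, d = −0.75 ln(1 − 0.256411) = 0.222200 ≈ 0.222.
taxon2–taxon3: 7/26 sites differ → p ≈ 0.269231, d = −0.75 ln(1 − 0.358975) = 0.333515 ≈ 0.334.

d(taxon1,taxon2) = 0.334, d(taxon1,taxon3) = 0.222, d(taxon2,taxon3) = 0.334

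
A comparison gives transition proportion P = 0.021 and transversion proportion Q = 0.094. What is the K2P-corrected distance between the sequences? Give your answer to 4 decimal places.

0.1252

Under the Kimura two-parameter model, d = −½ ln(1 − 2P − Q) − ¼ ln(1 − 2Q).
1 − 2P − Q = 0.864, giving −½ ln(0.864) = 0.073091.
1 − 2Q = 0.812, giving −¼ ln(0.812) = 0.052064.
d = 0.073091 + 0.052064 = 0.125155.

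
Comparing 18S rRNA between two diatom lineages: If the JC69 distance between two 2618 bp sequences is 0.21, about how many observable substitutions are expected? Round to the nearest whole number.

480

Invert JC69: p = (3/4)(1 − e^(−4d/3)) = 0.75 × (1 − e^(-0.28)) = 0.75 × (1 − 0.755784) = 0.183162.
Expected differing sites = pL ≈ 0.183162 × 2618 = 479.518116 ≈ 480.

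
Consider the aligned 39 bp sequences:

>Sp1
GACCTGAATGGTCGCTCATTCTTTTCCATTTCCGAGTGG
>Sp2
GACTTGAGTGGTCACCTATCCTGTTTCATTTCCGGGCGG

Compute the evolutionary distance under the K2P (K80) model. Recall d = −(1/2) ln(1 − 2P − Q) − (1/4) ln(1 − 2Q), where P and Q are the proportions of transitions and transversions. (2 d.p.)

Of 39 sites, 9 differences are transitions and 1 are transversions, so P = 9/39 ≈ 0.230769 and Q = 1/39 ≈ 0.025641.
Under the Kimura two-parameter model, d = −½ ln(1 − 2P − Q) − ¼ ln(1 − 2Q).
1 − 2P − Q = 0.512821, giving −½ ln(0.512821) = 0.333914.
1 − 2Q = 0.948718, giving −¼ ln(0.948718) = 0.013161.
d = 0.333914 + 0.013161 = 0.347075.

0.35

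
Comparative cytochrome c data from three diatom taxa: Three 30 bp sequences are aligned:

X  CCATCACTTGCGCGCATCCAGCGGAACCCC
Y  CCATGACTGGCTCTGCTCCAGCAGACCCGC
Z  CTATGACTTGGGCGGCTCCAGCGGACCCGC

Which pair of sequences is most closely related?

X–Y: 9/30 differ, p = 0.300, d = 0.383.
X–Z: 7/30 differ, p = 0.233, d = 0.280.
Y–Z: 6/30 differ, p = 0.200, d = 0.233.
The smallest distance is between Y and Z.

Y and Z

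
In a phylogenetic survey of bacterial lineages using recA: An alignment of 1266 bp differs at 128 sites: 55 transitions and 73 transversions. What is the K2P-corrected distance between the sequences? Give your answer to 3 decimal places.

P = 55/1266 ≈ 0.043444 and Q = 73/1266 ≈ 0.057662.
Under the Kimura two-parameter model, d = −½ ln(1 − 2P − Q) − ¼ ln(1 − 2Q).
1 − 2P − Q = 0.85545, giving −½ ln(0.85545) = 0.078064.
1 − 2Q = 0.884676, giving −¼ ln(0.884676) = 0.030633.
d = 0.078064 + 0.030633 = 0.108697.

0.109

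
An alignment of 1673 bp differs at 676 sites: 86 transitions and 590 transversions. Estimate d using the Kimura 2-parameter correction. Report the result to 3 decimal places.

0.609

P = 86/1673 ≈ 0.051405 and Q = 590/1673 ≈ 0.35266.
Under the Kimura two-parameter model, d = −½ ln(1 − 2P − Q) − ¼ ln(1 − 2Q).
1 − 2P − Q = 0.54453, giving −½ ln(0.54453) = 0.303916.
1 − 2Q = 0.29468, giving −¼ ln(0.29468) = 0.305466.
d = 0.303916 + 0.305466 = 0.609382.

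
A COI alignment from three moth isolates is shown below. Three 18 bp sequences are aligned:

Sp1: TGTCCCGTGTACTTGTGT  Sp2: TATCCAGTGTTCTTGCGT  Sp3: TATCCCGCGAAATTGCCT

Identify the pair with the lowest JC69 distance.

Sp1 and Sp2

Sp1–Sp2: 4/18 differ, p = 0.222, d = 0.264.
Sp1–Sp3: 6/18 differ, p = 0.333, d = 0.441.
Sp2–Sp3: 6/18 differ, p = 0.333, d = 0.441.
The smallest distance is between Sp1 and Sp2.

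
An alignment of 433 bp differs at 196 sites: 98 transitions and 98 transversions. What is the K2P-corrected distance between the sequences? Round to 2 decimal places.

P = 98/433 ≈ 0.226328 and Q = 98/433 ≈ 0.226328.
Under the Kimura two-parameter model, d = −½ ln(1 − 2P − Q) − ¼ ln(1 − 2Q).
1 − 2P − Q = 0.321016, giving −½ ln(0.321016) = 0.568132.
1 − 2Q = 0.547344, giving −¼ ln(0.547344) = 0.150669.
d = 0.568132 + 0.150669 = 0.718801.

0.72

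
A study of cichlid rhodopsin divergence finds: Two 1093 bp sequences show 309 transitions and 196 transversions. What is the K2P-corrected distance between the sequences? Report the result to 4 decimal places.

0.7938

P = 309/1093 ≈ 0.282708 and Q = 196/1093 ≈ 0.179323.
Under the Kimura two-parameter model, d = −½ ln(1 − 2P − Q) − ¼ ln(1 − 2Q).
1 − 2P − Q = 0.255261, giving −½ ln(0.255261) = 0.682734.
1 − 2Q = 0.641354, giving −¼ ln(0.641354) = 0.111043.
d = 0.682734 + 0.111043 = 0.793777.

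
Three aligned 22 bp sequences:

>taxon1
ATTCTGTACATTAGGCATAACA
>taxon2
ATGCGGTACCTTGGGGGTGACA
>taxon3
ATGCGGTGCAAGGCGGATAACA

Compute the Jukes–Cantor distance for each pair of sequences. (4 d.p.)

taxon1–taxon2: 7/22 sites differ → p ≈ 0.318182, d = −0.75 ln(1 − 0.424243) = 0.414052 ≈ 0.4141.
taxon1–taxon3: 8/22 sites differ → p ≈ 0.363636, d = −0.75 ln(1 − 0.484848) = 0.497470 ≈ 0.4975.
taxon2–taxon3: 7/22 sites differ → p ≈ 0.318182, d = −0.75 ln(1 − 0.424243) = 0.414052 ≈ 0.4141.

d(taxon1,taxon2) = 0.4141, d(taxon1,taxon3) = 0.4975, d(taxon2,taxon3) = 0.4141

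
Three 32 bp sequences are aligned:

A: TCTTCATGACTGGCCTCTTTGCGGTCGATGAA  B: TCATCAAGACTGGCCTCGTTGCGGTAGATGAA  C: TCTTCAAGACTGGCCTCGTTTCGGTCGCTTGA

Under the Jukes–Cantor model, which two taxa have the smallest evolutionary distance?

A–B: 4/32 differ, p = 0.125, d = 0.137.
A–C: 6/32 differ, p = 0.188, d = 0.216.
B–C: 6/32 differ, p = 0.188, d = 0.216.
The smallest distance is between A and B.

A and B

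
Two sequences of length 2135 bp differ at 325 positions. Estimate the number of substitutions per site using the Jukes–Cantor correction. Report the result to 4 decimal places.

0.1701

p = 325/2135 ≈ 0.152225.
d = −(3/4) ln(1 − 4p/3) = −0.75 ln(1 − 0.202967) = −0.75 ln(0.797033)
  = −0.75 × (-0.226859) = 0.170144 substitutions/site.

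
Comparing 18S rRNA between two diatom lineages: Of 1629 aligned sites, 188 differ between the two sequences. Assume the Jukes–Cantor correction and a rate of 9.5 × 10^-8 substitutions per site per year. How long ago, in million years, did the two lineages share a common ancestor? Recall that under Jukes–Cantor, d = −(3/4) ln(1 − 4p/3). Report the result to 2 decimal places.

p = 188/1629 ≈ 0.115408.
d = −(3/4) ln(1 − 4p/3) = −0.75 ln(1 − 0.153877) = −0.75 ln(0.846123)
  = −0.75 × (-0.167091) = 0.125318 substitutions/site.
Under a molecular clock d = 2μt, so t = d/(2μ) = 0.125318 / (2 × 9.5 × 10^-8) = 0.66 million years.

0.66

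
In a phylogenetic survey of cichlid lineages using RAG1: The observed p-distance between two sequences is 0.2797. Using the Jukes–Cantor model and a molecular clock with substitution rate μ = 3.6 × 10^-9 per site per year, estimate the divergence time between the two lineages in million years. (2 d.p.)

48.61

d = −(3/4) ln(1 − 4p/3) = −0.75 ln(1 − 0.372933) = −0.75 ln(0.627067)
  = −0.75 × (-0.466702) = 0.350027 substitutions/site.
Under a molecular clock d = 2μt, so t = d/(2μ) = 0.350027 / (2 × 3.6 × 10^-9) = 48.61 million years.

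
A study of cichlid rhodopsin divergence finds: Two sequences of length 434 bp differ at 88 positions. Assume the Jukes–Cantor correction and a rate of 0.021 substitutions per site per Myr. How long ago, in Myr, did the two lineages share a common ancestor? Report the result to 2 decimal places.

p = 88/434 ≈ 0.202765.
d = −(3/4) ln(1 − 4p/3) = −0.75 ln(1 − 0.270353) = −0.75 ln(0.729647)
  = −0.75 × (-0.315194) = 0.236396 substitutions/site.
Under a molecular clock d = 2μt, so t = d/(2μ) = 0.236396 / (2 × 0.021) = 5.63 Myr.

5.63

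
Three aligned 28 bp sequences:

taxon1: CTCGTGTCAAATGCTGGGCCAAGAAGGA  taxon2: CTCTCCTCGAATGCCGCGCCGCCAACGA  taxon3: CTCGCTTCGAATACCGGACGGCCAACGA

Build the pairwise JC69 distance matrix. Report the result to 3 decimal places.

d(taxon1,taxon2) = 0.485, d(taxon1,taxon3) = 0.556, d(taxon2,taxon3) = 0.252

taxon1–taxon2: 10/28 sites differ → p ≈ 0.357143, d = −0.75 ln(1 − 0.476191) = 0.484971 ≈ 0.485.
taxon1–taxon3: 11/28 sites differ → p ≈ 0.392857, d = −0.75 ln(1 − 0.523809) = 0.556452 ≈ 0.556.
taxon2–taxon3: 6/28 sites differ → p ≈ 0.214286, d = −0.75 ln(1 − 0.285715) = 0.252355 ≈ 0.252.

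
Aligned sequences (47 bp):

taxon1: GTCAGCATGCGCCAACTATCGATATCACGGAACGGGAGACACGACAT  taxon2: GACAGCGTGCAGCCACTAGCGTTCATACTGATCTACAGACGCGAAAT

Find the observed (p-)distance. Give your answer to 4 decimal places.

0.3617

The sequences differ at 17 of 47 positions.
p = 17/47 = 0.361702… ≈ 0.3617 (to 4 d.p.).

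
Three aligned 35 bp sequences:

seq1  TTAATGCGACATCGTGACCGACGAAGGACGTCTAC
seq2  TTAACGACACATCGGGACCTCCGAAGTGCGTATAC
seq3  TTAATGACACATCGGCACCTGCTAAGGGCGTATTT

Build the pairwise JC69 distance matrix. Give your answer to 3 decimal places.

seq1–seq2: 9/35 sites differ → p ≈ 0.257143, d = −0.75 ln(1 − 0.342857) = 0.314890 ≈ 0.315.
seq1–seq3: 11/35 sites differ → p ≈ 0.314286, d = −0.75 ln(1 − 0.419048) = 0.407315 ≈ 0.407.
seq2–seq3: 7/35 sites differ → p = 0.2, d = −0.75 ln(1 − 0.266667) = 0.232617 ≈ 0.233.

d(seq1,seq2) = 0.315, d(seq1,seq3) = 0.407, d(seq2,seq3) = 0.233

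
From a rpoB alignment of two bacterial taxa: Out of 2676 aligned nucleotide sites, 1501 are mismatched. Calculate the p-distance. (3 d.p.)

p = 1501/2676 = 0.560911… ≈ 0.561 (to 3 d.p.).

0.561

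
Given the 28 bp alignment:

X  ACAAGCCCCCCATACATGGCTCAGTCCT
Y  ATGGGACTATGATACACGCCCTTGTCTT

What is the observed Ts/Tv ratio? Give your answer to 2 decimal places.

Transitions are A↔G and C↔T; transversions are all other mismatches.
Transitions: 9. Transversions: 5.
R = 9/5 = 1.80.

1.80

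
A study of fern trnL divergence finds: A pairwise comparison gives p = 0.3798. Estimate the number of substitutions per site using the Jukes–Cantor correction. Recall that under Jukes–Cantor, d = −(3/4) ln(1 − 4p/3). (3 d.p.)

d = −(3/4) ln(1 − 4p/3) = −0.75 ln(1 − 0.5064) = −0.75 ln(0.4936)
  = −0.75 × (-0.706030) = 0.529523 substitutions/site.

0.530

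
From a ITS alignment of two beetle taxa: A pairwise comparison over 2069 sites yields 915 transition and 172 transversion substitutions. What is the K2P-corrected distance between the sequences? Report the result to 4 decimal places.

P = 915/2069 ≈ 0.442243 and Q = 172/2069 ≈ 0.083132.
Under the Kimura two-parameter model, d = −½ ln(1 − 2P − Q) − ¼ ln(1 − 2Q).
1 − 2P − Q = 0.032382, giving −½ ln(0.032382) = 1.715076.
1 − 2Q = 0.833736, giving −¼ ln(0.833736) = 0.045460.
d = 1.715076 + 0.045460 = 1.760536.

1.7605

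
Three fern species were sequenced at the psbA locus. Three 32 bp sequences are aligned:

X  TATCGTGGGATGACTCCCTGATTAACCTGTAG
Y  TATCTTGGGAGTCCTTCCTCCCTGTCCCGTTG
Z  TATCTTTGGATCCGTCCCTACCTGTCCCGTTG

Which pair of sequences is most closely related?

Y and Z

X–Y: 12/32 differ, p = 0.375, d = 0.520.
X–Z: 12/32 differ, p = 0.375, d = 0.520.
Y–Z: 6/32 differ, p = 0.188, d = 0.216.
The smallest distance is between Y and Z.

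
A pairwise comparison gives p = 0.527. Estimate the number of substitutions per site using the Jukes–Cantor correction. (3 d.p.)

0.910

d = −(3/4) ln(1 − 4p/3) = −0.75 ln(1 − 0.702667) = −0.75 ln(0.297333)
  = −0.75 × (-1.212903) = 0.909677 substitutions/site.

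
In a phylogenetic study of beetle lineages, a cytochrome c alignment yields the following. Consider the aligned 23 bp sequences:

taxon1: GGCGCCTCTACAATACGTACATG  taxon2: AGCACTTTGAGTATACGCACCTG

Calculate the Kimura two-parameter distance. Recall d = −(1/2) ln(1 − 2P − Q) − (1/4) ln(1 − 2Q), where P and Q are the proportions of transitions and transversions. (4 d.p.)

Of 23 sites, 5 differences are transitions and 4 are transversions, so P = 5/23 ≈ 0.217391 and Q = 4/23 ≈ 0.173913.
Under the Kimura two-parameter model, d = −½ ln(1 − 2P − Q) − ¼ ln(1 − 2Q).
1 − 2P − Q = 0.391305, giving −½ ln(0.391305) = 0.469134.
1 − 2Q = 0.652174, giving −¼ ln(0.652174) = 0.106861.
d = 0.469134 + 0.106861 = 0.575995.

0.5760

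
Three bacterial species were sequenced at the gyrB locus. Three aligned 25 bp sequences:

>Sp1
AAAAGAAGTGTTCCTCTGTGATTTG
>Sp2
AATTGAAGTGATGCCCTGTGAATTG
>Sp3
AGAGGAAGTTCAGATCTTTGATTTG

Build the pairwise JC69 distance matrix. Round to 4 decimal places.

Sp1–Sp2: 6/25 sites differ → p = 0.24, d = −0.75 ln(1 − 0.32) = 0.289247 ≈ 0.2892.
Sp1–Sp3: 8/25 sites differ → p = 0.32, d = −0.75 ln(1 − 0.426667) = 0.417216 ≈ 0.4172.
Sp2–Sp3: 10/25 sites differ → p = 0.4, d = −0.75 ln(1 − 0.533333) = 0.571605 ≈ 0.5716.

d(Sp1,Sp2) = 0.2892, d(Sp1,Sp3) = 0.4172, d(Sp2,Sp3) = 0.5716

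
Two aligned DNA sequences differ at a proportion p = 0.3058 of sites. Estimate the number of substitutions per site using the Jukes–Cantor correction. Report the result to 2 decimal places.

0.39

d = −(3/4) ln(1 − 4p/3) = −0.75 ln(1 − 0.407733) = −0.75 ln(0.592267)
  = −0.75 × (-0.523798) = 0.392849 substitutions/site.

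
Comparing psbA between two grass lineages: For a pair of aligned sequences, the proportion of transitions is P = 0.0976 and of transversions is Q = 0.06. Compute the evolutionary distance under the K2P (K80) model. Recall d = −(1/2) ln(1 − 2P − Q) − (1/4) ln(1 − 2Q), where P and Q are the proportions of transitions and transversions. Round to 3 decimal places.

0.179

Under the Kimura two-parameter model, d = −½ ln(1 − 2P − Q) − ¼ ln(1 − 2Q).
1 − 2P − Q = 0.7448, giving −½ ln(0.7448) = 0.147320.
1 − 2Q = 0.88, giving −¼ ln(0.88) = 0.031958.
d = 0.147320 + 0.031958 = 0.179278.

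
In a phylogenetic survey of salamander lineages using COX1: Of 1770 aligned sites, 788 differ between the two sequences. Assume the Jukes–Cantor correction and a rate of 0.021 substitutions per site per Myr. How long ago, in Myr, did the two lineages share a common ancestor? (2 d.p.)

16.08

p = 788/1770 ≈ 0.445198.
d = −(3/4) ln(1 − 4p/3) = −0.75 ln(1 − 0.593597) = −0.75 ln(0.406403)
  = −0.75 × (-0.900410) = 0.675308 substitutions/site.
Under a molecular clock d = 2μt, so t = d/(2μ) = 0.675308 / (2 × 0.021) = 16.08 Myr.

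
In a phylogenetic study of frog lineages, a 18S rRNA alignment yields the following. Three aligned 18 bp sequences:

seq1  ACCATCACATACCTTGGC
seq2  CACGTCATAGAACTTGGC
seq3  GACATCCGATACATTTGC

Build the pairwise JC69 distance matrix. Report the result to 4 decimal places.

seq1–seq2: 6/18 sites differ → p ≈ 0.333333, d = −0.75 ln(1 − 0.444444) = 0.440839 ≈ 0.4408.
seq1–seq3: 6/18 sites differ → p ≈ 0.333333, d = −0.75 ln(1 − 0.444444) = 0.440839 ≈ 0.4408.
seq2–seq3: 8/18 sites differ → p ≈ 0.444444, d = −0.75 ln(1 − 0.592592) = 0.673455 ≈ 0.6735.

d(seq1,seq2) = 0.4408, d(seq1,seq3) = 0.4408, d(seq2,seq3) = 0.6735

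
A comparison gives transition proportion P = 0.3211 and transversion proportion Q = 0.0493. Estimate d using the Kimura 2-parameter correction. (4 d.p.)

Under the Kimura two-parameter model, d = −½ ln(1 − 2P − Q) − ¼ ln(1 − 2Q).
1 − 2P − Q = 0.3085, giving −½ ln(0.3085) = 0.588017.
1 − 2Q = 0.9014, giving −¼ ln(0.9014) = 0.025952.
d = 0.588017 + 0.025952 = 0.613969.

0.6140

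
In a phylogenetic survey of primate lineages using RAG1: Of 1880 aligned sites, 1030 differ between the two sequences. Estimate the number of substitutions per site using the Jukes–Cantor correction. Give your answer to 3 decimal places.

p = 1030/1880 ≈ 0.547872.
d = −(3/4) ln(1 − 4p/3) = −0.75 ln(1 − 0.730496) = −0.75 ln(0.269504)
  = −0.75 × (-1.311172) = 0.983379 substitutions/site.

0.983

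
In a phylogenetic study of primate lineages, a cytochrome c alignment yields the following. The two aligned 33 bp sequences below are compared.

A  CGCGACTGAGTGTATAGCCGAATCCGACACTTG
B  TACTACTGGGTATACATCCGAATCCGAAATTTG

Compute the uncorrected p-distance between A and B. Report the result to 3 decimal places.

The sequences differ at 9 of 33 positions (sites 1, 2, 4, 9, 12, 15, 17, 28, 30).
p = 9/33 = 0.272727… ≈ 0.273 (to 3 d.p.).

0.273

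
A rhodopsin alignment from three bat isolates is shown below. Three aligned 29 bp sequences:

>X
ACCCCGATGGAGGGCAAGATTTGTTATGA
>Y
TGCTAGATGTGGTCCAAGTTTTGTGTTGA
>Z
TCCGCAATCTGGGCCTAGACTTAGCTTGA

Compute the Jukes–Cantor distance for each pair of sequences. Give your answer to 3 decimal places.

d(X,Y) = 0.529, d(X,Z) = 0.683, d(Y,Z) = 0.602

X–Y: 11/29 sites differ → p ≈ 0.37931, d = −0.75 ln(1 − 0.505747) = 0.528531 ≈ 0.529.
X–Z: 13/29 sites differ → p ≈ 0.448276, d = −0.75 ln(1 − 0.597701) = 0.682920 ≈ 0.683.
Y–Z: 12/29 sites differ → p ≈ 0.413793, d = −0.75 ln(1 − 0.551724) = 0.601760 ≈ 0.602.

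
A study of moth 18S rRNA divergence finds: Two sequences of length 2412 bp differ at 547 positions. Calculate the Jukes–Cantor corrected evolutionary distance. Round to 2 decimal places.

0.27

p = 547/2412 ≈ 0.226783.
d = −(3/4) ln(1 − 4p/3) = −0.75 ln(1 − 0.302377) = −0.75 ln(0.697623)
  = −0.75 × (-0.360076) = 0.270057 substitutions/site.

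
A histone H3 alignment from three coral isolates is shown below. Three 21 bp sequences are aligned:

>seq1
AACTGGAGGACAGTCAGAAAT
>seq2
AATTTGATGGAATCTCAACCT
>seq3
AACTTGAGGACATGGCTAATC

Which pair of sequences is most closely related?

seq1–seq2: 12/21 differ, p = 0.571, d = 1.076.
seq1–seq3: 8/21 differ, p = 0.381, d = 0.532.
seq2–seq3: 10/21 differ, p = 0.476, d = 0.756.
The smallest distance is between seq1 and seq3.

seq1 and seq3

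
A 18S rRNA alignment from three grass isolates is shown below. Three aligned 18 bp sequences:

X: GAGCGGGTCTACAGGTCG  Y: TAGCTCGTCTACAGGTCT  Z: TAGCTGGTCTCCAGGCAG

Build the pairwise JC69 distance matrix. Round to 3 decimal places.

X–Y: 4/18 sites differ → p ≈ 0.222222, d = −0.75 ln(1 − 0.296296) = 0.263548 ≈ 0.264.
X–Z: 5/18 sites differ → p ≈ 0.277778, d = −0.75 ln(1 − 0.370371) = 0.346968 ≈ 0.347.
Y–Z: 5/18 sites differ → p ≈ 0.277778, d = −0.75 ln(1 − 0.370371) = 0.346968 ≈ 0.347.

d(X,Y) = 0.264, d(X,Z) = 0.347, d(Y,Z) = 0.347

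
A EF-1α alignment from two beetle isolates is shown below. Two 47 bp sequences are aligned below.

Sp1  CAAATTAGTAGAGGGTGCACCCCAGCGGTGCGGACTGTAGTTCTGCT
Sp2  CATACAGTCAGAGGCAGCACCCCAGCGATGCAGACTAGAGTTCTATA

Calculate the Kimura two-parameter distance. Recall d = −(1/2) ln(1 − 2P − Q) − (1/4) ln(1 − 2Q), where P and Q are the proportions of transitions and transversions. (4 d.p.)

Of 47 sites, 8 differences are transitions and 7 are transversions, so P = 8/47 ≈ 0.170213 and Q = 7/47 ≈ 0.148936.
Under the Kimura two-parameter model, d = −½ ln(1 − 2P − Q) − ¼ ln(1 − 2Q).
1 − 2P − Q = 0.510638, giving −½ ln(0.510638) = 0.336047.
1 − 2Q = 0.702128, giving −¼ ln(0.702128) = 0.088410.
d = 0.336047 + 0.088410 = 0.424457.

0.4245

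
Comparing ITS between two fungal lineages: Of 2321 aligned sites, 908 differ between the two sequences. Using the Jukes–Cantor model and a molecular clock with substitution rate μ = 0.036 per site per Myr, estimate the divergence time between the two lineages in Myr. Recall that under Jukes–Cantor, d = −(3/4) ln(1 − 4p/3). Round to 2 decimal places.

p = 908/2321 ≈ 0.391211.
d = −(3/4) ln(1 − 4p/3) = −0.75 ln(1 − 0.521615) = −0.75 ln(0.478385)
  = −0.75 × (-0.737339) = 0.553004 substitutions/site.
Under a molecular clock d = 2μt, so t = d/(2μ) = 0.553004 / (2 × 0.036) = 7.68 Myr.

7.68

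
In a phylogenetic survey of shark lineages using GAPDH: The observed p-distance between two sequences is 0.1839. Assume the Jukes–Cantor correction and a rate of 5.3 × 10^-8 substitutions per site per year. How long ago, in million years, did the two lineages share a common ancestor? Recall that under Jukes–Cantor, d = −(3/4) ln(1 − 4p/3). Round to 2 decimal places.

d = −(3/4) ln(1 − 4p/3) = −0.75 ln(1 − 0.2452) = −0.75 ln(0.7548)
  = −0.75 × (-0.281302) = 0.210977 substitutions/site.
Under a molecular clock d = 2μt, so t = d/(2μ) = 0.210977 / (2 × 5.3 × 10^-8) = 1.99 million years.

1.99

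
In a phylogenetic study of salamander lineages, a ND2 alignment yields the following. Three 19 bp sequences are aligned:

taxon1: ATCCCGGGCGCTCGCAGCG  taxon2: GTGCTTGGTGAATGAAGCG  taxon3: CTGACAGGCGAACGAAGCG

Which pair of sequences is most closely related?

taxon2 and taxon3

taxon1–taxon2: 9/19 differ, p = 0.474, d = 0.749.
taxon1–taxon3: 7/19 differ, p = 0.368, d = 0.507.
taxon2–taxon3: 6/19 differ, p = 0.316, d = 0.410.
The smallest distance is between taxon2 and taxon3.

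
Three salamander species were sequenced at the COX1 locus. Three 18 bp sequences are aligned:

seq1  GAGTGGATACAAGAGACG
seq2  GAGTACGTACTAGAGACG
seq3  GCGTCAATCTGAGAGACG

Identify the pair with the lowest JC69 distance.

seq1–seq2: 4/18 differ, p = 0.222, d = 0.264.
seq1–seq3: 6/18 differ, p = 0.333, d = 0.441.
seq2–seq3: 7/18 differ, p = 0.389, d = 0.548.
The smallest distance is between seq1 and seq2.

seq1 and seq2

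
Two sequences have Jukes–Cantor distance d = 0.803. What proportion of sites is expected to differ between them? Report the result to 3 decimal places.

0.493

p = (3/4)(1 − e^(−4d/3)) = 0.75 × (1 − e^(-1.070667)) = 0.75 × (1 − 0.342780) = 0.492915.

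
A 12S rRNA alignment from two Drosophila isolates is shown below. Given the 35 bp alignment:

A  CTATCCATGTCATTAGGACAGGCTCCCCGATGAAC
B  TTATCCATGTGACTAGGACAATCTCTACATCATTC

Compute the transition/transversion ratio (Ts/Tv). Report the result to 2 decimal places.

Transitions are A↔G and C↔T; transversions are all other mismatches.
Transitions: 7. Transversions: 6.
R = 7/6 = 1.166666… ≈ 1.17 (to 2 d.p.).

1.17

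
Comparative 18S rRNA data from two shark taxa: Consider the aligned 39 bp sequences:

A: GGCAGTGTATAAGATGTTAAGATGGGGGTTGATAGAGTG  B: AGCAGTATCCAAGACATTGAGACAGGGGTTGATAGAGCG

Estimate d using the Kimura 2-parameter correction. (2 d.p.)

Of 39 sites, 9 differences are transitions and 1 are transversions, so P = 9/39 ≈ 0.230769 and Q = 1/39 ≈ 0.025641.
Under the Kimura two-parameter model, d = −½ ln(1 − 2P − Q) − ¼ ln(1 − 2Q).
1 − 2P − Q = 0.512821, giving −½ ln(0.512821) = 0.333914.
1 − 2Q = 0.948718, giving −¼ ln(0.948718) = 0.013161.
d = 0.333914 + 0.013161 = 0.347075.

0.35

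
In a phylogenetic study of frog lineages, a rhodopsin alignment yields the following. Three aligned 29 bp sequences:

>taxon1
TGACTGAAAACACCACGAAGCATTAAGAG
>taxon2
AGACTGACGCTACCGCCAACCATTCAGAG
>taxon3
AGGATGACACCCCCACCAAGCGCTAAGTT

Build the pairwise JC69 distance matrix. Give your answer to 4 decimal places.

d(taxon1,taxon2) = 0.4006, d(taxon1,taxon3) = 0.5285, d(taxon2,taxon3) = 0.6018

taxon1–taxon2: 9/29 sites differ → p ≈ 0.310345, d = −0.75 ln(1 − 0.413793) = 0.400562 ≈ 0.4006.
taxon1–taxon3: 11/29 sites differ → p ≈ 0.37931, d = −0.75 ln(1 − 0.505747) = 0.528531 ≈ 0.5285.
taxon2–taxon3: 12/29 sites differ → p ≈ 0.413793, d = −0.75 ln(1 − 0.551724) = 0.601760 ≈ 0.6018.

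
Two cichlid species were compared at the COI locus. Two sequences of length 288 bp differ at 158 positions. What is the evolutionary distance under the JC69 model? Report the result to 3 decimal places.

p = 158/288 ≈ 0.548611.
d = −(3/4) ln(1 − 4p/3) = −0.75 ln(1 − 0.731481) = −0.75 ln(0.268519)
  = −0.75 × (-1.314834) = 0.986126 substitutions/site.

0.986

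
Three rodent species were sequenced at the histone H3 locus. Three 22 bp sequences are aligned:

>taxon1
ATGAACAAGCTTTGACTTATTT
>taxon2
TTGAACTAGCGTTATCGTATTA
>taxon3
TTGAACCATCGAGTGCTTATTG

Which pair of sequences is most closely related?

taxon1 and taxon2

taxon1–taxon2: 7/22 differ, p = 0.318, d = 0.414.
taxon1–taxon3: 9/22 differ, p = 0.409, d = 0.591.
taxon2–taxon3: 8/22 differ, p = 0.364, d = 0.497.
The smallest distance is between taxon1 and taxon2.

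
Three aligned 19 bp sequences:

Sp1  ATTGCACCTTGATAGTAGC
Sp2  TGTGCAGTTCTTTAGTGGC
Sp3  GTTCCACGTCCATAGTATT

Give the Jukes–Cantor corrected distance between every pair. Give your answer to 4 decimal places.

d(Sp1,Sp2) = 0.6181, d(Sp1,Sp3) = 0.5068, d(Sp2,Sp3) = 0.9074

Sp1–Sp2: 8/19 sites differ → p ≈ 0.421053, d = −0.75 ln(1 − 0.561404) = 0.618132 ≈ 0.6181.
Sp1–Sp3: 7/19 sites differ → p ≈ 0.368421, d = −0.75 ln(1 − 0.491228) = 0.506816 ≈ 0.5068.
Sp2–Sp3: 10/19 sites differ → p ≈ 0.526316, d = −0.75 ln(1 − 0.701755) = 0.907380 ≈ 0.9074.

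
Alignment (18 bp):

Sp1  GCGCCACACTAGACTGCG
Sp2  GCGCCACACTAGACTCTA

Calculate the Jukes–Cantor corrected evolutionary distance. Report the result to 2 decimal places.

The sequences differ at 3 of 18 sites (16, 17, 18), so p = 3/18 ≈ 0.166667.
d = −(3/4) ln(1 − 4p/3) = −0.75 ln(1 − 0.222223) = −0.75 ln(0.777777)
  = −0.75 × (-0.251315) = 0.188486 substitutions/site.

0.19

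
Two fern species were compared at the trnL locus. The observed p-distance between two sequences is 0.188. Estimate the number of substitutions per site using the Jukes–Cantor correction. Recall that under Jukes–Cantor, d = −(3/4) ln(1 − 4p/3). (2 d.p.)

d = −(3/4) ln(1 − 4p/3) = −0.75 ln(1 − 0.250667) = −0.75 ln(0.749333)
  = −0.75 × (-0.288572) = 0.216429 substitutions/site.

0.22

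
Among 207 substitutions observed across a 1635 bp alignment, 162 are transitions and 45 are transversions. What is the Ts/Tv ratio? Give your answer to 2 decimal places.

3.60

R = 162/45 = 3.60.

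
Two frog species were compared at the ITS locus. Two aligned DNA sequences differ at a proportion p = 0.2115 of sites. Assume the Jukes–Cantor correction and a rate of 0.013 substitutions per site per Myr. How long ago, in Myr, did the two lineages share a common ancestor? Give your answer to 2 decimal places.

d = −(3/4) ln(1 − 4p/3) = −0.75 ln(1 − 0.282) = −0.75 ln(0.718)
  = −0.75 × (-0.331286) = 0.248465 substitutions/site.
Under a molecular clock d = 2μt, so t = d/(2μ) = 0.248465 / (2 × 0.013) = 9.56 Myr.

9.56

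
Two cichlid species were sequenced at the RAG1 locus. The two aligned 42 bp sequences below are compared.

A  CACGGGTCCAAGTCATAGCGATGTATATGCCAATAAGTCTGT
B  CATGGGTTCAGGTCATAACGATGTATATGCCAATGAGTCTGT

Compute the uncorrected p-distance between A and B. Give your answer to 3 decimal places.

0.119

The sequences differ at 5 of 42 positions (sites 3, 8, 11, 18, 35).
p = 5/42 = 0.119047… ≈ 0.119 (to 3 d.p.).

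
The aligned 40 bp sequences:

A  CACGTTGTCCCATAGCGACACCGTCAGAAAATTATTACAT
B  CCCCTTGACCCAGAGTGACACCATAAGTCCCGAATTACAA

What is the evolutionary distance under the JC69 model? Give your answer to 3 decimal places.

The sequences differ at 14 of 40 sites, so p = 14/40 = 0.35.
d = −(3/4) ln(1 − 4p/3) = −0.75 ln(1 − 0.466667) = −0.75 ln(0.533333)
  = −0.75 × (-0.628609) = 0.471457 substitutions/site.

0.471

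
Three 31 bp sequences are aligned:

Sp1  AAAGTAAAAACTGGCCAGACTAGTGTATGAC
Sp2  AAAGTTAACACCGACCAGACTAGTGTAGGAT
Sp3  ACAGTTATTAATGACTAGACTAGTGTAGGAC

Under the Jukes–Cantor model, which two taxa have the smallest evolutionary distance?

Sp1 and Sp2

Sp1–Sp2: 6/31 differ, p = 0.194, d = 0.224.
Sp1–Sp3: 8/31 differ, p = 0.258, d = 0.316.
Sp2–Sp3: 7/31 differ, p = 0.226, d = 0.269.
The smallest distance is between Sp1 and Sp2.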